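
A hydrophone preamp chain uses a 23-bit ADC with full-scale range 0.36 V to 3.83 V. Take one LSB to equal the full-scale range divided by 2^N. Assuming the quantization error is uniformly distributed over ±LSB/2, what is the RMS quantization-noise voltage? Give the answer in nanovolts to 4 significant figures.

Full-scale range = 3.83 V − (0.36 V) = 3.47 V.
Step size = 3.47/8388608 V = 413.656 nV.
For a uniform distribution on [−LSB/2, +LSB/2], V_rms = LSB/√12 = 413.656 nV/3.4641 = 119.4 nV.

119.4 nV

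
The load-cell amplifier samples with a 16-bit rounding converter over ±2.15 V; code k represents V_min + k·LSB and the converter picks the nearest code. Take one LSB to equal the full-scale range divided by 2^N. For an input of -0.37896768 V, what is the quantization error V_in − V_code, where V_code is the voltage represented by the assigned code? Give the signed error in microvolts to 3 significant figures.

The full-scale span is 2.15 − (-2.15) = 4.3 V. LSB = 4.3 V / 2^16 ≈ 65.61 µV.
(V_in − V_min)/LSB = (-0.37896768 − (-2.15)) × 65536/4.3 = 26992.1800 → nearest code k = 26992.
Reconstructed level: -2.15 + 26992 × 4.3/65536 V = -0.37897949219 V.
e = -0.37896768 − (-0.37897949219) = +11.8 µV.

+11.8 µV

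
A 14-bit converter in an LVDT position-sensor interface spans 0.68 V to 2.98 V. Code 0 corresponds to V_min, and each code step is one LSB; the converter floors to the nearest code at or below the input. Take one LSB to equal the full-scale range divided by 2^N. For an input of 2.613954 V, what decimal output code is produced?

13776

The full-scale span is 2.98 − (0.68) = 2.3 V. LSB = 2.3 V / 2^14 ≈ 140.4 µV.
code = ⌊(V_in − V_min)/LSB⌋ = ⌊(V_in − V_min) × 2^14 / range⌋
     = ⌊(2.613954 − (0.68)) × 16384 / 2.3⌋ = ⌊1.933954 × 16384/2.3⌋
     = ⌊13776.479⌋ = 13776.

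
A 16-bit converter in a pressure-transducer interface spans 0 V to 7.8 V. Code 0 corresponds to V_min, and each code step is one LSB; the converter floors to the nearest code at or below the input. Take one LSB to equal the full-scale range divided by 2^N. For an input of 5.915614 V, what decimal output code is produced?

V_FS = 7.8 V. LSB = 7.8 V / 2^16 ≈ 119.0 µV.
code = ⌊(V_in − V_min)/LSB⌋ = ⌊(V_in − V_min) × 2^16 / range⌋
     = ⌊(5.915614 − (0)) × 65536 / 7.8⌋ = ⌊5.915614 × 65536/7.8⌋
     = ⌊49703.292⌋ = 49703.

49703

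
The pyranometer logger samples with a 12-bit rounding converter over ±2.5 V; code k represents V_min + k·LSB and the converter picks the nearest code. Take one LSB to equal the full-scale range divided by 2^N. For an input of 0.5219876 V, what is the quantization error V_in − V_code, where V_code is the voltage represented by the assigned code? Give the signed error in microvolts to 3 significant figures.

−473 µV

Span: 2.5 V − (-2.5 V) = 5 V. LSB = 5 V / 2^12 ≈ 1.221 mV.
(0.5219876 − (-2.5)) / LSB = 3.0219876 × 4096/5 = 2475.6122. Nearest integer: k = 2476.
V_code = V_min + k × range/2^12 = -2.5 + 2476 × 5/4096 = 0.5224609375 V.
Error = V_in − V_code = 0.5219876 − (0.5224609375) = −473 µV.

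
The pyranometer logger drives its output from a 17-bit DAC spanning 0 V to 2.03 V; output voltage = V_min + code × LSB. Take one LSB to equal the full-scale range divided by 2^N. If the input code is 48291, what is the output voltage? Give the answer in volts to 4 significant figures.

V_FS = 2.03 V. LSB = 2.03 V / 2^17.
V_out = 0 + 48291 × (2.03/131072) V
      = 0 V + 0.747915 V = 0.747915 V.

0.7479 V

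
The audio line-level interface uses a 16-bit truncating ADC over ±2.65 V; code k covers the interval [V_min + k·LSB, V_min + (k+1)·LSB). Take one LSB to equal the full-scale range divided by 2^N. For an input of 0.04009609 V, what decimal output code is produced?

33263

Range = 2.65 − (-2.65) = 5.3 V. LSB = 5.3 V / 2^16 ≈ 80.87 µV.
code = ⌊(V_in − V_min)/LSB⌋ = ⌊(V_in − V_min) × 2^16 / range⌋
     = ⌊(0.04009609 − (-2.65)) × 65536 / 5.3⌋ = ⌊2.69009609 × 65536/5.3⌋
     = ⌊33263.800⌋ = 33263.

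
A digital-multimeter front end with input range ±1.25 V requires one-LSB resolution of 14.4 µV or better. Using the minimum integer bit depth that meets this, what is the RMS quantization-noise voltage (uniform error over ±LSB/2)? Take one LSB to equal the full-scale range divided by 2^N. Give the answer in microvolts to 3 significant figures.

Full-scale range = 1.25 V − (-1.25 V) = 2.5 V.
2.5 V / 14.4 µV = 173600. Since 2^17 = 131072 and 2^18 = 262144, N = 18.
One LSB is 2.5 V / 262144 = 9.5367 µV.
V_rms = LSB/√12 = 2.75 µV.

2.75 µV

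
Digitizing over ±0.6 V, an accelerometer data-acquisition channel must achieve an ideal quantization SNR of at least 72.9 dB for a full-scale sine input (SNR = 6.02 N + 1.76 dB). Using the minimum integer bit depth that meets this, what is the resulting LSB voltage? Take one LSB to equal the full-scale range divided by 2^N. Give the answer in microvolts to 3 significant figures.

293 µV

The full-scale span is 0.6 − (-0.6) = 1.2 V.
Required N = ⌈(72.9 − 1.76)/6.02⌉ = ⌈11.817⌉ = 12.
Step size = 1.2/4096 V = 293 µV.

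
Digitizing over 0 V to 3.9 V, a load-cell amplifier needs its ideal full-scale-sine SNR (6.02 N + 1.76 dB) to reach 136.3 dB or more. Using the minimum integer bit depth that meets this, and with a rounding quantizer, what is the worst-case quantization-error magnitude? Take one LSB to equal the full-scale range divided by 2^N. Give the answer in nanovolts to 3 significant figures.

232 nV

V_FS = 3.9 V.
Solving 6.02 N ≥ 136.3 − 1.76: N ≥ 22.349. Round up → N = 23.
Step size = 3.9/8388608 V = 464.92 nV.
Half an LSB is 232 nV.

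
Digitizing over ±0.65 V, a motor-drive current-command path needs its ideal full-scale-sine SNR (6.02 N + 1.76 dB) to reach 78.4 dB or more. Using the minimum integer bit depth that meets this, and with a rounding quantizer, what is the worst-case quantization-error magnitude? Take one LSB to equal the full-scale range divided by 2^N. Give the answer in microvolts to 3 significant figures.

Range = 0.65 − (-0.65) = 1.3 V.
6.02 N + 1.76 ≥ 78.4 gives N ≥ 12.731, so the minimum integer is 13.
One LSB is 1.3 V / 8192 = 158.69 µV.
Max error for round-to-nearest is LSB/2 = 79.3 µV.

79.3 µV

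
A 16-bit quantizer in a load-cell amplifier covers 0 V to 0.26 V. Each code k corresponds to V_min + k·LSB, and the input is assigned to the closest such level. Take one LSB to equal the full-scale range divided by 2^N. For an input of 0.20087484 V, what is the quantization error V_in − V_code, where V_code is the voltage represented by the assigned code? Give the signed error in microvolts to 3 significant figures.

−0.709 µV

Range is 0.26 V. LSB = 0.26 V / 2^16 ≈ 3.967 µV.
Position in LSBs: (0.20087484 − (0)) × 65536/0.26 = 50632.8212; rounding gives k = 50633.
V_code = V_min + k × range/2^16 = 0 + 50633 × 0.26/65536 = 0.20087554932 V.
Error = V_in − V_code = 0.20087484 − (0.20087554932) = −0.709 µV.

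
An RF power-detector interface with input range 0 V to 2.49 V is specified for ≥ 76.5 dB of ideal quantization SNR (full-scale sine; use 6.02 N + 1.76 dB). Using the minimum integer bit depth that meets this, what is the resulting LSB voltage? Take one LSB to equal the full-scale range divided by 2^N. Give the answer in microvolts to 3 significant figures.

304 µV

Range is 2.49 V.
6.02 N + 1.76 ≥ 76.5 gives N ≥ 12.415, so the minimum integer is 13.
LSB = 2.49 V ÷ 2^13 = 2.49/8192 V = 304 µV.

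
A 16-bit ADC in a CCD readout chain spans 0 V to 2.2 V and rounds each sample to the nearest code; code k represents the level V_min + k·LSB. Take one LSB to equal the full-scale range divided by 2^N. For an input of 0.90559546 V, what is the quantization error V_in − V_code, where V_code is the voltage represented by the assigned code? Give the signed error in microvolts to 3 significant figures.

−4.52 µV

Full-scale range = 2.2 V. LSB = 2.2 V / 2^16 ≈ 33.57 µV.
(V_in − V_min)/LSB = (0.90559546 − (0)) × 65536/2.2 = 26976.8655 → nearest code k = 26977.
V_code = V_min + k × range/2^16 = 0 + 26977 × 2.2/65536 = 0.90559997559 V.
Error = V_in − V_code = 0.90559546 − (0.90559997559) = −4.52 µV.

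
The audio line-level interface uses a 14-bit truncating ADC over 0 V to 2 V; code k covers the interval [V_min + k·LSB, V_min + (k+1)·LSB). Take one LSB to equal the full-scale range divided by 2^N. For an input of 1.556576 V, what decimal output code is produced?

Range is 2 V. LSB = 2 V / 2^14 ≈ 122.1 µV.
V_in − V_min = 1.556576 − (0) = 1.556576 V.
Divide by LSB: 1.556576 × 16384/2 = 12751.4706.
Truncating gives code 12751.

12751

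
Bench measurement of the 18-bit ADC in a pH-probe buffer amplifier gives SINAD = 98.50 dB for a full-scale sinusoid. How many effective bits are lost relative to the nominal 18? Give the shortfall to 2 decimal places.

ENOB = (SINAD − 1.76)/6.02 = (98.50 − 1.76)/6.02 = 16.0698 bits.
Shortfall = 18 − 16.0698 = 1.9302 bits.

1.93 bits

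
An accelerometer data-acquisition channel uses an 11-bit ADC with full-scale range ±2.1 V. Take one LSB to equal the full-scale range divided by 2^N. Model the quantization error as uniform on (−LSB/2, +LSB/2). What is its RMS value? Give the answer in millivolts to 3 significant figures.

The full-scale span is 2.1 − (-2.1) = 4.2 V.
One LSB is 4.2 V / 2048 = 2.0508 mV.
RMS of a uniform error over width LSB is LSB/√12 = 0.592 mV.

0.592 mV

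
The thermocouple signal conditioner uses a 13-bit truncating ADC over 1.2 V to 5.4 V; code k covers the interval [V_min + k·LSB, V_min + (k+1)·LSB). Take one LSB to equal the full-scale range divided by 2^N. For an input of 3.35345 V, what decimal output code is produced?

Full-scale range = 5.4 V − (1.2 V) = 4.2 V. LSB = 4.2 V / 2^13 ≈ 0.5127 mV.
code = ⌊(V_in − V_min)/LSB⌋ = ⌊(V_in − V_min) × 2^13 / range⌋
     = ⌊(3.35345 − (1.2)) × 8192 / 4.2⌋ = ⌊2.15345 × 8192/4.2⌋
     = ⌊4200.253⌋ = 4200.

4200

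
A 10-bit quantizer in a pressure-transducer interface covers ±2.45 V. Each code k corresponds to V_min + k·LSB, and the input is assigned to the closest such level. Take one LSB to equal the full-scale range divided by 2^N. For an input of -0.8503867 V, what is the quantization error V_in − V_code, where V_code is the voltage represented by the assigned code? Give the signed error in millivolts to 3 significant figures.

The full-scale span is 2.45 − (-2.45) = 4.9 V. LSB = 4.9 V / 2^10 ≈ 4.785 mV.
Position in LSBs: (-0.8503867 − (-2.45)) × 1024/4.9 = 334.2865; rounding gives k = 334.
Reconstructed level: -2.45 + 334 × 4.9/1024 V = -0.8517578125 V.
e = -0.8503867 − (-0.8517578125) = +1.37 mV.

+1.37 mV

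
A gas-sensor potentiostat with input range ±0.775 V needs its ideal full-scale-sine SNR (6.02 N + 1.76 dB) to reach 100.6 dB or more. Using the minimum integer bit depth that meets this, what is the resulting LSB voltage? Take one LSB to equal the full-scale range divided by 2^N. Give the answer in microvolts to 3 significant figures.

Range = 0.775 − (-0.775) = 1.55 V.
6.02 N + 1.76 ≥ 100.6 gives N ≥ 16.419, so the minimum integer is 17.
LSB = 1.55 V / 2^17 = 11.8 µV.

11.8 µV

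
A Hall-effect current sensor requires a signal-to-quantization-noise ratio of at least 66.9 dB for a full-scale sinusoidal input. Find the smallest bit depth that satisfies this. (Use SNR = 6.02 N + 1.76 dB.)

11 bits

N ≥ (66.9 − 1.76)/6.02 = 10.821 → N_min = 11.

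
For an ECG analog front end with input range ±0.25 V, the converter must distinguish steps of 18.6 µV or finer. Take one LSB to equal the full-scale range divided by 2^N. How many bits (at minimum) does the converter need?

15 bits

Range = 0.25 − (-0.25) = 0.5 V.
0.5 V / 18.6 µV = 26880. Since 2^14 = 16384 and 2^15 = 32768, N = 15.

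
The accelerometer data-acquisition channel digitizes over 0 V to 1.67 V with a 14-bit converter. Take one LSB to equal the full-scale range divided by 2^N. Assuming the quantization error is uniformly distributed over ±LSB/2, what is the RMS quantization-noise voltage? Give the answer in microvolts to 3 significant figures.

Span = 1.67 V.
Step size = 1.67/16384 V = 101.93 µV.
For a uniform distribution on [−LSB/2, +LSB/2], V_rms = LSB/√12 = 101.93 µV/3.4641 = 29.4 µV.

29.4 µV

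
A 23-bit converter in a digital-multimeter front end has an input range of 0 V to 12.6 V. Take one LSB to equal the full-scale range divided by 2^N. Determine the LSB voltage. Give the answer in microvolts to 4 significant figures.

Span = 12.6 V.
Number of codes = 2^23 = 8388608.
Step size = 12.6/8388608 V = 1.502 µV.

1.502 µV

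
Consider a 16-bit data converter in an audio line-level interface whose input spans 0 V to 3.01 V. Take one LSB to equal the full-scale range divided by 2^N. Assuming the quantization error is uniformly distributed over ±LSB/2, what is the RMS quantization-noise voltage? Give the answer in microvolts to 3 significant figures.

Range is 3.01 V.
LSB = 3.01 V / 2^16 = 45.929 µV.
V_rms = LSB/√12 = 45.929 µV / √12 = 13.3 µV.

13.3 µV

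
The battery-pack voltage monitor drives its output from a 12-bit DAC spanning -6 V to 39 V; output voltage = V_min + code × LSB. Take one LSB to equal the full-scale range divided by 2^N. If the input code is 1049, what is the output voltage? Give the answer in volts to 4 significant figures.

Span: 39 V − (-6 V) = 45 V. LSB = 45 V / 2^12.
V_out = V_min + code × LSB = -6 V + 1049 × 45 V / 4096
      = -6 + 11.5247 = 5.52466 V.

5.525 V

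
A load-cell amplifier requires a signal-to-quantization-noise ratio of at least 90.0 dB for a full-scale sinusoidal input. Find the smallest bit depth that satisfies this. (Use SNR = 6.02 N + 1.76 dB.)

15 bits

Solving 6.02 N ≥ 90.0 − 1.76: N ≥ 14.658. Round up → N = 15.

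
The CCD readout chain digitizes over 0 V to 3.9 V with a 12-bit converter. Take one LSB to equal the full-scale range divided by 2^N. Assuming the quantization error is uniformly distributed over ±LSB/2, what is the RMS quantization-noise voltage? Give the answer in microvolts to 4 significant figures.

V_FS = 3.9 V.
LSB = 3.9 V ÷ 2^12 = 3.9/4096 V = 0.952148 mV.
RMS of a uniform error over width LSB is LSB/√12 = 274.9 µV.

274.9 µV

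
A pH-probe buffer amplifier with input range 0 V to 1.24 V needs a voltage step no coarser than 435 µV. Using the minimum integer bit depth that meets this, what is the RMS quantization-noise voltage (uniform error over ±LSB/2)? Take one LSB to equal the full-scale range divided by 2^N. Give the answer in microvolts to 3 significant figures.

87.4 µV

Range is 1.24 V.
Levels needed ≥ 1.24/435 µV = 2851. 2^12 = 4096 suffices, so N_min = 12.
LSB = 1.24 V / 2^12 = 302.73 µV.
V_rms = LSB/√12 = 87.4 µV.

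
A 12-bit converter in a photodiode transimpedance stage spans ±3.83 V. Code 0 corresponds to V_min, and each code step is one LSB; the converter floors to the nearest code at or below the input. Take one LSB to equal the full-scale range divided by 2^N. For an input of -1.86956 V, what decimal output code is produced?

Full-scale range = 3.83 V − (-3.83 V) = 7.66 V. LSB = 7.66 V / 2^12 ≈ 1.870 mV.
(V_in − V_min) × 2^12/range = (-1.86956 − (-3.83)) × 4096/7.66 = 1048.298.
Floor → code = 1048.

1048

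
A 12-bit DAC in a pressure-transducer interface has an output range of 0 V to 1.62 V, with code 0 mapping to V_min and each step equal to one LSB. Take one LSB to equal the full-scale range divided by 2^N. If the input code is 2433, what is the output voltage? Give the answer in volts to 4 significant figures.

0.9623 V

Full-scale range = 1.62 V. LSB = 1.62 V / 2^12.
V_out = V_min + code × LSB = 0 V + 2433 × 1.62 V / 4096
      = 0 V + 0.962271 V = 0.962271 V.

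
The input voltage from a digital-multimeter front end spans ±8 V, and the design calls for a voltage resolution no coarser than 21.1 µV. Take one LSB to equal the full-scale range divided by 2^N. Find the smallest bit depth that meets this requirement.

Range = 8 − (-8) = 16 V.
16 V / 21.1 µV = 758300. Since 2^19 = 524288 and 2^20 = 1048576, N = 20.

20 bits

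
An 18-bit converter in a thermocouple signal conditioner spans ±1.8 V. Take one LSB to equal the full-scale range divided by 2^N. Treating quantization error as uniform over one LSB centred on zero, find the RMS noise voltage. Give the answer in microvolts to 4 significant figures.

Span: 1.8 V − (-1.8 V) = 3.6 V.
LSB = 3.6 V ÷ 2^18 = 3.6/262144 V = 13.7329 µV.
For a uniform distribution on [−LSB/2, +LSB/2], V_rms = LSB/√12 = 13.7329 µV/3.4641 = 3.964 µV.

3.964 µV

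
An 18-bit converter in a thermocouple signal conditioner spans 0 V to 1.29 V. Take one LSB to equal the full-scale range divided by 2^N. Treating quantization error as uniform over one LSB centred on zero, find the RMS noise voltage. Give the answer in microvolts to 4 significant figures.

Full-scale range = 1.29 V.
Step size = 1.29/262144 V = 4.92096 µV.
For a uniform distribution on [−LSB/2, +LSB/2], V_rms = LSB/√12 = 4.92096 µV/3.4641 = 1.421 µV.

1.421 µV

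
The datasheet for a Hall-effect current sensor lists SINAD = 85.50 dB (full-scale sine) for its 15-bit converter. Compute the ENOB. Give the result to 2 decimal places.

(85.50 − 1.76) / 6.02 = 83.74/6.02 = 13.9103 effective bits.

13.91 bits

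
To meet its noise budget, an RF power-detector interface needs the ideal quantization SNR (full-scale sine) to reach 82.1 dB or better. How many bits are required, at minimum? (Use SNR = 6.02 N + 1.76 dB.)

Required N = ⌈(82.1 − 1.76)/6.02⌉ = ⌈13.346⌉ = 14.

14 bits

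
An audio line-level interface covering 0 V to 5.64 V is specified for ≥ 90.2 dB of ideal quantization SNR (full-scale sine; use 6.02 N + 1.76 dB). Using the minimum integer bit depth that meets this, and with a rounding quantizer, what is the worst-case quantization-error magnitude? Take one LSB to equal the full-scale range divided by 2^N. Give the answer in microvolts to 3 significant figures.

Span = 5.64 V.
Required N = ⌈(90.2 − 1.76)/6.02⌉ = ⌈14.691⌉ = 15.
LSB = 5.64 V ÷ 2^15 = 5.64/32768 V = 172.12 µV.
Max error for round-to-nearest is LSB/2 = 86.1 µV.

86.1 µV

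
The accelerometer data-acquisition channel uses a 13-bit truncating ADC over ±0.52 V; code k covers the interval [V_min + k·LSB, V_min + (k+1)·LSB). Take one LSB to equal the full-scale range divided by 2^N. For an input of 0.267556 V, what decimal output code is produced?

6203

Span: 0.52 V − (-0.52 V) = 1.04 V. LSB = 1.04 V / 2^13 ≈ 127.0 µV.
code = ⌊(V_in − V_min)/LSB⌋ = ⌊(V_in − V_min) × 2^13 / range⌋
     = ⌊(0.267556 − (-0.52)) × 8192 / 1.04⌋ = ⌊0.787556 × 8192/1.04⌋
     = ⌊6203.518⌋ = 6203.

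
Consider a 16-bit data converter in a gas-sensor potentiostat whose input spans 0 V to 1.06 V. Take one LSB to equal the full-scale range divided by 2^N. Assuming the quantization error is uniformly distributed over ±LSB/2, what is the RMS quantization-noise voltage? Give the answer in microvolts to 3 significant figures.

4.67 µV

Span = 1.06 V.
LSB = 1.06 V ÷ 2^16 = 1.06/65536 V = 16.174 µV.
RMS of a uniform error over width LSB is LSB/√12 = 4.67 µV.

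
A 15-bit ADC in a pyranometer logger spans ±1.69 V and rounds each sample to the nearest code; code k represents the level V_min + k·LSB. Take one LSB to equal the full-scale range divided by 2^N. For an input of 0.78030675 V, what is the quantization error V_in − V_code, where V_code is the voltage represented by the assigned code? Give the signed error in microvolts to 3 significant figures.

Span: 1.69 V − (-1.69 V) = 3.38 V. LSB = 3.38 V / 2^15 ≈ 103.1 µV.
Position in LSBs: (0.78030675 − (-1.69)) × 32768/3.38 = 23948.8200; rounding gives k = 23949.
V_code = -1.69 + (23949/32768) × 3.38 = 0.78032531738 V.
Error = V_in − V_code = 0.78030675 − (0.78032531738) = −18.6 µV.

−18.6 µV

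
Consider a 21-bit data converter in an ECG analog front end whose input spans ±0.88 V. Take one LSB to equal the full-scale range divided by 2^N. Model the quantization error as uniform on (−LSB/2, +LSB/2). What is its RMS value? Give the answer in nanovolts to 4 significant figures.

242.3 nV

The full-scale span is 0.88 − (-0.88) = 1.76 V.
One LSB is 1.76 V / 2097152 = 0.839233 µV.
V_rms = LSB/√12 = 0.839233 µV / √12 = 242.3 nV.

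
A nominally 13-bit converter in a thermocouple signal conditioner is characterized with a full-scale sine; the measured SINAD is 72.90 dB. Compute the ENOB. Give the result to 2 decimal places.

11.82 bits

Inverting SNR = 6.02 N + 1.76: N_eff = (72.90 − 1.76)/6.02 = 11.8173.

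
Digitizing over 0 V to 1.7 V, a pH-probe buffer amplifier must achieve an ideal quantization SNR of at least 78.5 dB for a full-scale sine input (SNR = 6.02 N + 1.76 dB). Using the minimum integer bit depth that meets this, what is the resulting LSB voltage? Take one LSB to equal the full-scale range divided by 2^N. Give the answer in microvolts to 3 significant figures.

208 µV

Full-scale range = 1.7 V.
Required N = ⌈(78.5 − 1.76)/6.02⌉ = ⌈12.748⌉ = 13.
Step size = 1.7/8192 V = 208 µV.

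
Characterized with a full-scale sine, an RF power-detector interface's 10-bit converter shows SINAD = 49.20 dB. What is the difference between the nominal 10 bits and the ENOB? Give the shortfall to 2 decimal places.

2.12 bits

N_eff = (49.20 − 1.76)/6.02 = 7.8804 bits.
10 − 7.8804 = 2.12 bits below nominal.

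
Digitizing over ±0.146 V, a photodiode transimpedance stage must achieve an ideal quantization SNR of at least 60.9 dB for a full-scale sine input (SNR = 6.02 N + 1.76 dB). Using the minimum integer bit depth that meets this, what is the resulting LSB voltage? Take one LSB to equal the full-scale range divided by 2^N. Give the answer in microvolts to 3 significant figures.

Full-scale range = 0.146 V − (-0.146 V) = 0.292 V.
Solving 6.02 N ≥ 60.9 − 1.76: N ≥ 9.824. Round up → N = 10.
LSB = 0.292 V / 2^10 = 285 µV.

285 µV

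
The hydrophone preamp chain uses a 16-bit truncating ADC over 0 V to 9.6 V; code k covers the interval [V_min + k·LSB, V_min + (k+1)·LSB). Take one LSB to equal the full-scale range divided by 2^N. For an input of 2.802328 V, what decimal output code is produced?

19130

Range is 9.6 V. LSB = 9.6 V / 2^16 ≈ 146.5 µV.
code = ⌊(V_in − V_min)/LSB⌋ = ⌊(V_in − V_min) × 2^16 / range⌋
     = ⌊(2.802328 − (0)) × 65536 / 9.6⌋ = ⌊2.802328 × 65536/9.6⌋
     = ⌊19130.559⌋ = 19130.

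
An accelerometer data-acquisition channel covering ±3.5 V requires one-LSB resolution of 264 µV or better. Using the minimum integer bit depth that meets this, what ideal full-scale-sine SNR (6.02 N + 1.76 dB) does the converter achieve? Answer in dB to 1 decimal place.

Full-scale range = 3.5 V − (-3.5 V) = 7 V.
Need 2^N ≥ 7 V / 264 µV = 26520 → N_min = 15.
SNR = 6.02 × 15 + 1.76 = 92.06 dB.

92.1 dB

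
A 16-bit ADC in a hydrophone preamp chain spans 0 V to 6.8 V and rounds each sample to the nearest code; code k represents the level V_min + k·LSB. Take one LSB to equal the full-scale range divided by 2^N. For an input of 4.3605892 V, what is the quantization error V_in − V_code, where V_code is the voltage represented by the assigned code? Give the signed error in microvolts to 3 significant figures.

Range is 6.8 V. LSB = 6.8 V / 2^16 ≈ 103.8 µV.
Position in LSBs: (4.3605892 − (0)) × 65536/6.8 = 42025.8197; rounding gives k = 42026.
Reconstructed level: 0 + 42026 × 6.8/65536 V = 4.3606079102 V.
e = 4.3605892 − (4.3606079102) = −18.7 µV.

−18.7 µV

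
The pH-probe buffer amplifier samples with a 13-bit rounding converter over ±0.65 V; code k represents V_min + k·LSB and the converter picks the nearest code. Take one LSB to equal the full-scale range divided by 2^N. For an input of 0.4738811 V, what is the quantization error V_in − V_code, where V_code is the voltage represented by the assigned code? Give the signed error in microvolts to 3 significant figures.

Range = 0.65 − (-0.65) = 1.3 V. LSB = 1.3 V / 2^13 ≈ 158.7 µV.
(0.4738811 − (-0.65)) / LSB = 1.1238811 × 8192/1.3 = 7082.1800. Nearest integer: k = 7082.
V_code = -0.65 + (7082/8192) × 1.3 = 0.4738525391 V.
V_in − V_code = 0.4738811 − (0.4738525391) = +28.6 µV.

+28.6 µV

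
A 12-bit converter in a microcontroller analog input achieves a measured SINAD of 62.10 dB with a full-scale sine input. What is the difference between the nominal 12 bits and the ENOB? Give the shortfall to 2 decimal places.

Effective bits = (62.10 − 1.76)/6.02 = 10.0233.
Shortfall = 12 − 10.0233 = 1.9767 bits.

1.98 bits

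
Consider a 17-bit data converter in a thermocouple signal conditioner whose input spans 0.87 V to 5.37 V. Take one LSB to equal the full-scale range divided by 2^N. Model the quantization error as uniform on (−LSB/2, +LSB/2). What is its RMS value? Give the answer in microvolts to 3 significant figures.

Span: 5.37 V − (0.87 V) = 4.5 V.
Step size = 4.5/131072 V = 34.332 µV.
For a uniform distribution on [−LSB/2, +LSB/2], V_rms = LSB/√12 = 34.332 µV/3.4641 = 9.91 µV.

9.91 µV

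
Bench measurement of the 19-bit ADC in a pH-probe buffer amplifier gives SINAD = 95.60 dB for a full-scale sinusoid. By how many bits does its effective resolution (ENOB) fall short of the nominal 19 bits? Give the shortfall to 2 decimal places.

3.41 bits

Effective bits = (95.60 − 1.76)/6.02 = 15.5880.
19 − 15.5880 = 3.41 bits below nominal.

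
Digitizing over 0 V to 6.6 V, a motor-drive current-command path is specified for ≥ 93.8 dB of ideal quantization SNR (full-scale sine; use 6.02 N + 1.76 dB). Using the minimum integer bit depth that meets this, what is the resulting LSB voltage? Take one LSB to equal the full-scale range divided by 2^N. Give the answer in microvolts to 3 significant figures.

V_FS = 6.6 V.
6.02 N + 1.76 ≥ 93.8 gives N ≥ 15.289, so the minimum integer is 16.
Step size = 6.6/65536 V = 101 µV.

101 µV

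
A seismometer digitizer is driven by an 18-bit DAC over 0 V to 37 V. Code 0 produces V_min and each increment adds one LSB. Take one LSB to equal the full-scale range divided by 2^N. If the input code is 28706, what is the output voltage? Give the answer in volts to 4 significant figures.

Range is 37 V. LSB = 37 V / 2^18.
Output = V_min + (28706/262144) × range = 0 + 0.109505 × 37 V
      = 0 V + 4.05167 V = 4.05167 V.

4.052 V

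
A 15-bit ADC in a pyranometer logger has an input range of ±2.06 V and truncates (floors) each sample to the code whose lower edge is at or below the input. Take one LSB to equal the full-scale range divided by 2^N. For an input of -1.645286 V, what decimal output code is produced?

3298

The full-scale span is 2.06 − (-2.06) = 4.12 V. LSB = 4.12 V / 2^15 ≈ 125.7 µV.
V_in − V_min = -1.645286 − (-2.06) = 0.414714 V.
Divide by LSB: 0.414714 × 32768/4.12 = 3298.3855.
Truncating gives code 3298.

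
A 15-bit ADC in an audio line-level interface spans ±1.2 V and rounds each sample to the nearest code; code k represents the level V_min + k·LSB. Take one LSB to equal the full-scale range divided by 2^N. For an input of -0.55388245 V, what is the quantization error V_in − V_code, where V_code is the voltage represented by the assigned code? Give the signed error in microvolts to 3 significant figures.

Span: 1.2 V − (-1.2 V) = 2.4 V. LSB = 2.4 V / 2^15 ≈ 73.24 µV.
Position in LSBs: (-0.55388245 − (-1.2)) × 32768/2.4 = 8821.6583; rounding gives k = 8822.
V_code = V_min + k × range/2^15 = -1.2 + 8822 × 2.4/32768 = -0.55385742188 V.
V_in − V_code = -0.55388245 − (-0.55385742188) = −25.0 µV.

−25.0 µV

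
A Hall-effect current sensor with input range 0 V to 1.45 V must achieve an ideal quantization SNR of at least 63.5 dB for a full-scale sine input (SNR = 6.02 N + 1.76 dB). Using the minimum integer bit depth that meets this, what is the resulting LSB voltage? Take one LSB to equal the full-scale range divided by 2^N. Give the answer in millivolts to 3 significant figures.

0.708 mV

Full-scale range = 1.45 V.
6.02 N + 1.76 ≥ 63.5 gives N ≥ 10.256, so the minimum integer is 11.
LSB = 1.45 V / 2^11 = 0.708 mV.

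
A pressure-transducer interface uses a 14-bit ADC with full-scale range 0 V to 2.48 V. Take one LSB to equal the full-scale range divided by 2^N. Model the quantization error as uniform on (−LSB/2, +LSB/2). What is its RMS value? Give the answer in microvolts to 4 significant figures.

43.70 µV

Full-scale range = 2.48 V.
Step size = 2.48/16384 V = 151.367 µV.
For a uniform distribution on [−LSB/2, +LSB/2], V_rms = LSB/√12 = 151.367 µV/3.4641 = 43.70 µV.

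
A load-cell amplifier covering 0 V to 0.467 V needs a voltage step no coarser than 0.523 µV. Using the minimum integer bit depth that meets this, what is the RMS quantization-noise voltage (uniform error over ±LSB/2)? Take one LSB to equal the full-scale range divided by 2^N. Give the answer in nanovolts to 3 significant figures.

129 nV

Full-scale range = 0.467 V.
0.467 V / 0.523 µV = 892900. Since 2^19 = 524288 and 2^20 = 1048576, N = 20.
LSB = 0.467 V ÷ 2^20 = 0.467/1048576 V = 445.37 nV.
RMS noise = LSB/√12 = 129 nV.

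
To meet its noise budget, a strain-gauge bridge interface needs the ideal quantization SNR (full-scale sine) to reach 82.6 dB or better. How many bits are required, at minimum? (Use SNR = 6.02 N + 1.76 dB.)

14 bits

Required N = ⌈(82.6 − 1.76)/6.02⌉ = ⌈13.429⌉ = 14.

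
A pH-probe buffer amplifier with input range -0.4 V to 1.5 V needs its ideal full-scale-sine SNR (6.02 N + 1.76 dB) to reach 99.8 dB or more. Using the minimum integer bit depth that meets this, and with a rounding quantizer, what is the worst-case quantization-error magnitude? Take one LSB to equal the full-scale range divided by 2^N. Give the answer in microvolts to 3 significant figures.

Full-scale range = 1.5 V − (-0.4 V) = 1.9 V.
N ≥ (99.8 − 1.76)/6.02 = 16.286 → N_min = 17.
LSB = 1.9 V / 2^17 = 14.496 µV.
Half an LSB is 7.25 µV.

7.25 µV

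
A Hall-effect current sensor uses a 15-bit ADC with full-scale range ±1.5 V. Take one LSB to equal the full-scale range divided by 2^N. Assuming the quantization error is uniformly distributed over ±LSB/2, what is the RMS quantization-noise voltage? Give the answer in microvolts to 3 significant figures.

The full-scale span is 1.5 − (-1.5) = 3 V.
Step size = 3/32768 V = 91.553 µV.
For a uniform distribution on [−LSB/2, +LSB/2], V_rms = LSB/√12 = 91.553 µV/3.4641 = 26.4 µV.

26.4 µV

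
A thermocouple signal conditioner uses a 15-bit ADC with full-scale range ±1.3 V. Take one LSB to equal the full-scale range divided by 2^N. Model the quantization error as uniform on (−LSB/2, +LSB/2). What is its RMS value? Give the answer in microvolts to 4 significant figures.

The full-scale span is 1.3 − (-1.3) = 2.6 V.
LSB = 2.6 V ÷ 2^15 = 2.6/32768 V = 79.3457 µV.
RMS of a uniform error over width LSB is LSB/√12 = 22.91 µV.

22.91 µV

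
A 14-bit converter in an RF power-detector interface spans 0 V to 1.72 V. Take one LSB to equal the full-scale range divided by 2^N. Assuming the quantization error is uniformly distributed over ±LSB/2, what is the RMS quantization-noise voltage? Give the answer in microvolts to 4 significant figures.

Range is 1.72 V.
LSB = 1.72 V / 2^14 = 104.980 µV.
σ_q = LSB/√12 = 104.980 µV/3.4641 = 30.31 µV.

30.31 µV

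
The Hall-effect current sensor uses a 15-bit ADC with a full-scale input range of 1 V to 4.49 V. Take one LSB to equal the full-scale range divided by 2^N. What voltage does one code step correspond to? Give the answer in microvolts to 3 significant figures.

Full-scale range = 4.49 V − (1 V) = 3.49 V.
There are 2^15 = 32768 steps.
LSB = 3.49 V / 2^15 = 107 µV.

107 µV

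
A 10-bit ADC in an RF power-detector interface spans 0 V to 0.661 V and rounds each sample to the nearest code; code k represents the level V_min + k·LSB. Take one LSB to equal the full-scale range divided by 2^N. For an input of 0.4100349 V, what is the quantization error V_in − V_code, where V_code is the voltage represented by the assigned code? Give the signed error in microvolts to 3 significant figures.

Span = 0.661 V. LSB = 0.661 V / 2^10 ≈ 0.6455 mV.
(0.4100349 − (0)) / LSB = 0.4100349 × 1024/0.661 = 635.2129. Nearest integer: k = 635.
V_code = 0 + (635/1024) × 0.661 = 0.4098974609 V.
V_in − V_code = 0.4100349 − (0.4098974609) = +137 µV.

+137 µV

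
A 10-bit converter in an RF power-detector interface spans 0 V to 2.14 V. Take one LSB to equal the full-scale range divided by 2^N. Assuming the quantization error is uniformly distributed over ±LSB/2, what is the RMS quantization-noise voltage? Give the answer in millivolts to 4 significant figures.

0.6033 mV

Full-scale range = 2.14 V.
Step size = 2.14/1024 V = 2.08984 mV.
RMS of a uniform error over width LSB is LSB/√12 = 0.6033 mV.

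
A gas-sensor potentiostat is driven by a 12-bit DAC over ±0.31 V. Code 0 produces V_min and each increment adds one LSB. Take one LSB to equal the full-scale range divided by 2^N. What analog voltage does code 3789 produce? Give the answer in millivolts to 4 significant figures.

Full-scale range = 0.31 V − (-0.31 V) = 0.62 V. LSB = 0.62 V / 2^12.
Output = V_min + (3789/4096) × range = -0.31 + 0.925049 × 0.62 V
      = -0.31 + 0.573530 = 0.263530 V.

263.5 mV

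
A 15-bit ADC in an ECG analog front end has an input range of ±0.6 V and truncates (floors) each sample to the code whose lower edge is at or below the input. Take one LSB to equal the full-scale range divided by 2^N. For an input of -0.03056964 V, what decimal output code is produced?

15549

Span: 0.6 V − (-0.6 V) = 1.2 V. LSB = 1.2 V / 2^15 ≈ 36.62 µV.
(V_in − V_min) × 2^15/range = (-0.03056964 − (-0.6)) × 32768/1.2 = 15549.245.
Floor → code = 15549.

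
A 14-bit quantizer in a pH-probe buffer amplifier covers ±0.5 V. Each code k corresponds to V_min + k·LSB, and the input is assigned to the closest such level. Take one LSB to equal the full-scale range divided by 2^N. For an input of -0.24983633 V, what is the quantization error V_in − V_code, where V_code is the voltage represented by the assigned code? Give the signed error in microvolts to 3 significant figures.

−19.4 µV

Full-scale range = 0.5 V − (-0.5 V) = 1 V. LSB = 1 V / 2^14 ≈ 61.04 µV.
Position in LSBs: (-0.24983633 − (-0.5)) × 16384/1 = 4098.6816; rounding gives k = 4099.
V_code = -0.5 + (4099/16384) × 1 = -0.24981689453 V.
Error = V_in − V_code = -0.24983633 − (-0.24981689453) = −19.4 µV.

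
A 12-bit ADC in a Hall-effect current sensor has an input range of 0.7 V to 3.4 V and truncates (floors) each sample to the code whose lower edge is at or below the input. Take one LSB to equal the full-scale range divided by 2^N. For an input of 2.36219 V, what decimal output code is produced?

2521

Full-scale range = 3.4 V − (0.7 V) = 2.7 V. LSB = 2.7 V / 2^12 ≈ 0.6592 mV.
V_in − V_min = 2.36219 − (0.7) = 1.66219 V.
Divide by LSB: 1.66219 × 4096/2.7 = 2521.6038.
Truncating gives code 2521.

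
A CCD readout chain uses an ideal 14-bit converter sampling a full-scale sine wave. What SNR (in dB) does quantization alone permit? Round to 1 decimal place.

86.0 dB

Ideal quantization SNR: 6.02 × 14 + 1.76 dB = 86.0 dB.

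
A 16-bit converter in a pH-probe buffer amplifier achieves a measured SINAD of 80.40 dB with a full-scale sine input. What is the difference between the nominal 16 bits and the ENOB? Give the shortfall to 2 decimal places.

2.94 bits

ENOB = (SINAD − 1.76)/6.02 = (80.40 − 1.76)/6.02 = 13.0631 bits.
Lost resolution: 16 − 13.0631 = 2.9369 bits.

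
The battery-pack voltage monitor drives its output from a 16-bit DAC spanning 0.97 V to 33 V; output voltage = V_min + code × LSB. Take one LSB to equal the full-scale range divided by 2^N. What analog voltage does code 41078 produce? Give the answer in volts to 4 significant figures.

21.05 V

Span: 33 V − (0.97 V) = 32.03 V. LSB = 32.03 V / 2^16.
V_out = V_min + code × LSB = 0.97 V + 41078 × 32.03 V / 65536
      = 0.97 + 20.0764 = 21.0464 V.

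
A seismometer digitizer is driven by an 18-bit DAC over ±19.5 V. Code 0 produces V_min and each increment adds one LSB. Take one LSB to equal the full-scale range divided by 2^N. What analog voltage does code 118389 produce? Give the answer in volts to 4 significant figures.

Full-scale range = 19.5 V − (-19.5 V) = 39 V. LSB = 39 V / 2^18.
V_out = -19.5 + 118389 × (39/262144) V
      = -19.5 V + 17.6131 V = -1.88689 V.

-1.887 V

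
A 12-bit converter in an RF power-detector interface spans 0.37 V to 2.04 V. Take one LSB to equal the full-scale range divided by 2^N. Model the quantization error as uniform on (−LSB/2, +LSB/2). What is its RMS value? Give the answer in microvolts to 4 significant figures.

117.7 µV

Range = 2.04 − (0.37) = 1.67 V.
LSB = 1.67 V ÷ 2^12 = 1.67/4096 V = 407.715 µV.
σ_q = LSB/√12 = 407.715 µV/3.4641 = 117.7 µV.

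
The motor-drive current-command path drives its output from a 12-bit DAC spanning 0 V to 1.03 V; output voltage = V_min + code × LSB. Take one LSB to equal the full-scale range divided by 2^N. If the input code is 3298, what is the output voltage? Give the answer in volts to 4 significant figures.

V_FS = 1.03 V. LSB = 1.03 V / 2^12.
V_out = 0 + 3298 × (1.03/4096) V
      = 0 + 0.829331 = 0.829331 V.

0.8293 V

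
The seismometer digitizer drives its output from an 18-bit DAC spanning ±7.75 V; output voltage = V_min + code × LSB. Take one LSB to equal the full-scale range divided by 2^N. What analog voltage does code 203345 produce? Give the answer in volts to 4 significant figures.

4.273 V

Span: 7.75 V − (-7.75 V) = 15.5 V. LSB = 15.5 V / 2^18.
Output = V_min + (203345/262144) × range = -7.75 + 0.775700 × 15.5 V
      = -7.75 V + 12.0233 V = 4.27334 V.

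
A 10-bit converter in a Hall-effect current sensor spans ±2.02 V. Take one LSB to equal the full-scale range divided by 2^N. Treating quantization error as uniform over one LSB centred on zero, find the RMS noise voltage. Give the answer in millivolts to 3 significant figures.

The full-scale span is 2.02 − (-2.02) = 4.04 V.
LSB = 4.04 V / 2^10 = 3.9453 mV.
V_rms = LSB/√12 = 3.9453 mV / √12 = 1.14 mV.

1.14 mV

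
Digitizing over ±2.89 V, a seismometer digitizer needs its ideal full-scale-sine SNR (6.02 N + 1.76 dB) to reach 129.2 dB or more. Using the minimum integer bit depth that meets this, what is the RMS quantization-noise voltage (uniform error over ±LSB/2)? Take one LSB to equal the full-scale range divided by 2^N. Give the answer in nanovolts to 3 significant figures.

Full-scale range = 2.89 V − (-2.89 V) = 5.78 V.
Solving 6.02 N ≥ 129.2 − 1.76: N ≥ 21.169. Round up → N = 22.
LSB = 5.78 V / 2^22 = 1.3781 µV.
V_rms = LSB/√12 = 398 nV.

398 nV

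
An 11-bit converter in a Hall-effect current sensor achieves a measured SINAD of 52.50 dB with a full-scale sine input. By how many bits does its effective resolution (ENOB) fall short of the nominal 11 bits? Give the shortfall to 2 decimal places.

2.57 bits

ENOB = (SINAD − 1.76)/6.02 = (52.50 − 1.76)/6.02 = 8.4286 bits.
Shortfall = 11 − 8.4286 = 2.5714 bits.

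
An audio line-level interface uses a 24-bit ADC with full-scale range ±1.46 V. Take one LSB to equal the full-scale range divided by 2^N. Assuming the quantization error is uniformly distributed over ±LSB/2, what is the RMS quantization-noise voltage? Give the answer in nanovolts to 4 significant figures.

Range = 1.46 − (-1.46) = 2.92 V.
Step size = 2.92/16777216 V = 174.046 nV.
For a uniform distribution on [−LSB/2, +LSB/2], V_rms = LSB/√12 = 174.046 nV/3.4641 = 50.24 nV.

50.24 nV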